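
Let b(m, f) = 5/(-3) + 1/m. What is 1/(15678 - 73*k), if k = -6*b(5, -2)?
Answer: 5/75178 ≈ 6.6509e-5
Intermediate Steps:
b(m, f) = -5/3 + 1/m (b(m, f) = 5*(-1/3) + 1/m = -5/3 + 1/m)
k = 44/5 (k = -6*(-5/3 + 1/5) = -6*(-22/15) = 44/5 ≈ 8.8000)
1/(15678 - 73*k) = 1/(15678 - 73*44/5) = 1/(15678 - 3212/5) = 1/(75178/5) = 5/75178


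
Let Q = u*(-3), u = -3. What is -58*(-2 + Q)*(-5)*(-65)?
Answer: -131950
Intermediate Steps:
Q = 9 (Q = -3*(-3) = 9)
-58*(-2 + Q)*(-5)*(-65) = -58*(-2 + 9)*(-5)*(-65) = -406*(-5)*(-65) = -58*(-35)*(-65) = 2030*(-65) = -131950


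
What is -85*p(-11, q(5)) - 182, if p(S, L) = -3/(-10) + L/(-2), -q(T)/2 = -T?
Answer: 435/2 ≈ 217.50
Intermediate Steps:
q(T) = 2*T (q(T) = -(-2)*T = 2*T)
p(S, L) = 3/10 - L/2 (p(S, L) = -3*(-1/10) + L*(-1/2) = 3/10 - L/2)
-85*p(-11, q(5)) - 182 = -85*(3/10 - 5) - 182 = -85*(-47/10) - 182 = 799/2 - 182 = 435/2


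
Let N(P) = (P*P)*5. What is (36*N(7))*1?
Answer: 8820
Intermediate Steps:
N(P) = 5*P**2 (N(P) = P**2*5 = 5*P**2)
(36*N(7))*1 = (36*(5*7**2))*1 = (36*(5*49))*1 = (36*245)*1 = 8820*1 = 8820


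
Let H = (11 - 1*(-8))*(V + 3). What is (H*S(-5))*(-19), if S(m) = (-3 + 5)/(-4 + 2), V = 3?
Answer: 2166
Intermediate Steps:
S(m) = -1 (S(m) = 2/(-2) = 2*(-½) = -1)
H = 114 (H = (11 - 1*(-8))*(3 + 3) = (11 + 8)*6 = 19*6 = 114)
(H*S(-5))*(-19) = (114*(-1))*(-19) = -114*(-19) = 2166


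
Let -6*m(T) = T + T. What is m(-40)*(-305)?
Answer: -12200/3 ≈ -4066.7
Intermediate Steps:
m(T) = -T/3 (m(T) = -(T + T)/6 = -T/3)
m(-40)*(-305) = -⅓*(-40)*(-305) = (40/3)*(-305) = -12200/3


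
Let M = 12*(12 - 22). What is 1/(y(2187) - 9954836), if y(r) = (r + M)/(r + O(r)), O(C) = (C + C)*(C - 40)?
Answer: -3131055/31169139031291 ≈ -1.0045e-7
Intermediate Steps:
O(C) = 2*C*(-40 + C) (O(C) = (2*C)*(-40 + C) = 2*C*(-40 + C))
M = -120 (M = 12*(-10) = -120)
y(r) = (-120 + r)/(r + 2*r*(-40 + r)) (y(r) = (r - 120)/(r + 2*r*(-40 + r)) = (-120 + r)/(r + 2*r*(-40 + r)))
1/(y(2187) - 9954836) = 1/((-120 + 2187)/(2187*(-79 + 2*2187)) - 9954836) = 1/((1/2187)*2067/(-79 + 4374) - 9954836) = 1/((1/2187)*2067/4295 - 9954836) = 1/((1/2187)*(1/4295)*2067 - 9954836) = 1/(689/3131055 - 9954836) = 1/(-31169139031291/3131055) = -3131055/31169139031291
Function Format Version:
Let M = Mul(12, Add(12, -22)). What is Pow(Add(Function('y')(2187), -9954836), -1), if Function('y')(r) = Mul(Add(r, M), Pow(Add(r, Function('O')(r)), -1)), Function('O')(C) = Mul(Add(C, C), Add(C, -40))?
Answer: Rational(-3131055, 31169139031291) ≈ -1.0045e-7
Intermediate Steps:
Function('O')(C) = Mul(2, C, Add(-40, C)) (Function('O')(C) = Mul(Mul(2, C), Add(-40, C)) = Mul(2, C, Add(-40, C)))
M = -120 (M = Mul(12, -10) = -120)
Function('y')(r) = Mul(Pow(Add(r, Mul(2, r, Add(-40, r))), -1), Add(-120, r)) (Function('y')(r) = Mul(Add(r, -120), Pow(Add(r, Mul(2, r, Add(-40, r))), -1)) = Mul(Add(-120, r), Pow(Add(r, Mul(2, r, Add(-40, r))), -1)) = Mul(Pow(Add(r, Mul(2, r, Add(-40, r))), -1), Add(-120, r)))
Pow(Add(Function('y')(2187), -9954836), -1) = Pow(Add(Mul(Pow(2187, -1), Pow(Add(-79, Mul(2, 2187)), -1), Add(-120, 2187)), -9954836), -1) = Pow(Add(Mul(Rational(1, 2187), Pow(Add(-79, 4374), -1), 2067), -9954836), -1) = Pow(Add(Mul(Rational(1, 2187), Pow(4295, -1), 2067), -9954836), -1) = Pow(Add(Mul(Rational(1, 2187), Rational(1, 4295), 2067), -9954836), -1) = Pow(Add(Rational(689, 3131055), -9954836), -1) = Pow(Rational(-31169139031291, 3131055), -1) = Rational(-3131055, 31169139031291)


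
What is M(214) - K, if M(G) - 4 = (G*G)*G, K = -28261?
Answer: 9828609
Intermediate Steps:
M(G) = 4 + G³ (M(G) = 4 + (G*G)*G = 4 + G²*G = 4 + G³)
M(214) - K = (4 + 214³) - 1*(-28261) = (4 + 9800344) + 28261 = 9800348 + 28261 = 9828609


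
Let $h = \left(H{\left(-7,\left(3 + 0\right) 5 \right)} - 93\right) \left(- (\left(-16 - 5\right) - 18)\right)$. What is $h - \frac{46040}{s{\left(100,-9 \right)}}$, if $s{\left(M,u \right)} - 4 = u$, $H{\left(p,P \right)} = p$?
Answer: $5308$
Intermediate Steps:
$s{\left(M,u \right)} = 4 + u$
$h = -3900$ ($h = \left(-7 - 93\right) \left(- (\left(-16 - 5\right) - 18)\right) = - 100 \left(- (-21 - 18)\right) = - 100 \left(\left(-1\right) \left(-39\right)\right) = \left(-100\right) 39 = -3900$)
$h - \frac{46040}{s{\left(100,-9 \right)}} = -3900 - \frac{46040}{4 - 9} = -3900 - \frac{46040}{-5} = -3900 - 46040 \left(- \frac{1}{5}\right) = -3900 - -9208 = -3900 + 9208 = 5308$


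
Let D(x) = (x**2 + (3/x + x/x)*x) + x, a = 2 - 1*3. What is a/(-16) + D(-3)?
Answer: 97/16 ≈ 6.0625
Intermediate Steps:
a = -1 (a = 2 - 3 = -1)
D(x) = x + x**2 + x*(1 + 3/x) (D(x) = (x**2 + (3/x + 1)*x) + x = (x**2 + (1 + 3/x)*x) + x = (x**2 + x*(1 + 3/x)) + x = x + x**2 + x*(1 + 3/x))
a/(-16) + D(-3) = -1/(-16) + (3 + (-3)**2 + 2*(-3)) = -1/16*(-1) + (3 + 9 - 6) = 1/16 + 6 = 97/16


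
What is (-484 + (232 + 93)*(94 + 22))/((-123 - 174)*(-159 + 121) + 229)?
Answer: 37216/11515 ≈ 3.2320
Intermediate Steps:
(-484 + (232 + 93)*(94 + 22))/((-123 - 174)*(-159 + 121) + 229) = (-484 + 325*116)/(-297*(-38) + 229) = (-484 + 37700)/(11286 + 229) = 37216/11515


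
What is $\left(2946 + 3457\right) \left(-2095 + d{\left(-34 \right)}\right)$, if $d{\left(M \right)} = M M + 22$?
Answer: $-5871551$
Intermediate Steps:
$d{\left(M \right)} = 22 + M^{2}$ ($d{\left(M \right)} = M^{2} + 22 = 22 + M^{2}$)
$\left(2946 + 3457\right) \left(-2095 + d{\left(-34 \right)}\right) = \left(2946 + 3457\right) \left(-2095 + \left(22 + \left(-34\right)^{2}\right)\right) = 6403 \left(-2095 + \left(22 + 1156\right)\right) = 6403 \left(-2095 + 1178\right) = 6403 \left(-917\right) = -5871551$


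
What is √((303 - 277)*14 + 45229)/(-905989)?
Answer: -√45593/905989 ≈ -0.00023568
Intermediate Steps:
√((303 - 277)*14 + 45229)/(-905989) = √(26*14 + 45229)*(-1/905989) = √(364 + 45229)*(-1/905989) = √45593*(-1/905989) = -√45593/905989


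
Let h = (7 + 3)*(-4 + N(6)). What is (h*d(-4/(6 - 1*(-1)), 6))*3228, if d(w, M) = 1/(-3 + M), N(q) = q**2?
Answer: 344320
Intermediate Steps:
h = 320 (h = (7 + 3)*(-4 + 6**2) = 10*(-4 + 36) = 10*32 = 320)
(h*d(-4/(6 - 1*(-1)), 6))*3228 = (320/(-3 + 6))*3228 = (320/3)*3228 = 344320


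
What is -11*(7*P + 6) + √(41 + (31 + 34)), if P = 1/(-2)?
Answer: -55/2 + √106 ≈ -17.204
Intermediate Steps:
P = -½ (P = 1*(-½) = -½ ≈ -0.50000)
-11*(7*P + 6) + √(41 + (31 + 34)) = -11*(7*(-½) + 6) + √(41 + (31 + 34)) = -11*(-7/2 + 6) + √(41 + 65) = -11*5/2 + √106 = -55/2 + √106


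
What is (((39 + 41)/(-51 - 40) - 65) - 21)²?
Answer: 62504836/8281 ≈ 7548.0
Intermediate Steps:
(((39 + 41)/(-51 - 40) - 65) - 21)² = ((80/(-91) - 65) - 21)² = ((80*(-1/91) - 65) - 21)² = ((-80/91 - 65) - 21)² = (-5995/91 - 21)² = (-7906/91)² = 62504836/8281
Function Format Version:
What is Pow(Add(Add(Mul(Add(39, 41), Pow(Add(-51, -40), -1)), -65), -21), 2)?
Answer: Rational(62504836, 8281) ≈ 7548.0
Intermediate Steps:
Pow(Add(Add(Mul(Add(39, 41), Pow(Add(-51, -40), -1)), -65), -21), 2) = Pow(Add(Add(Mul(80, Pow(-91, -1)), -65), -21), 2) = Pow(Add(Add(Mul(80, Rational(-1, 91)), -65), -21), 2) = Pow(Add(Add(Rational(-80, 91), -65), -21), 2) = Pow(Add(Rational(-5995, 91), -21), 2) = Pow(Rational(-7906, 91), 2) = Rational(62504836, 8281)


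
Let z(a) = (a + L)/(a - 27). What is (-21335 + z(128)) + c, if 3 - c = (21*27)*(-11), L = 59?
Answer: -1524408/101 ≈ -15093.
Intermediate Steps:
z(a) = (59 + a)/(-27 + a) (z(a) = (a + 59)/(a - 27) = (59 + a)/(-27 + a))
c = 6240 (c = 3 - 21*27*(-11) = 3 - 567*(-11) = 3 - 1*(-6237) = 3 + 6237 = 6240)
(-21335 + z(128)) + c = (-21335 + (59 + 128)/(-27 + 128)) + 6240 = (-21335 + 187/101) + 6240 = -2154648/101 + 6240 = -1524408/101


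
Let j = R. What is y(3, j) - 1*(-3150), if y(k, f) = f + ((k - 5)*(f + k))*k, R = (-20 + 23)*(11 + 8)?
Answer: 2847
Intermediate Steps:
R = 57 (R = 3*19 = 57)
j = 57
y(k, f) = f + k*(-5 + k)*(f + k) (y(k, f) = f + ((-5 + k)*(f + k))*k = f + k*(-5 + k)*(f + k))
y(3, j) - 1*(-3150) = (57 + 3³ - 5*3² + 57*3² - 5*57*3) - 1*(-3150) = (57 + 27 - 5*9 + 57*9 - 855) + 3150 = (57 + 27 - 45 + 513 - 855) + 3150 = -303 + 3150 = 2847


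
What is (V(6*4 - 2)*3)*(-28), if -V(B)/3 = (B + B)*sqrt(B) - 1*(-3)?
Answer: 756 + 11088*sqrt(22) ≈ 52763.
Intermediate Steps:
V(B) = -9 - 6*B**(3/2) (V(B) = -3*((B + B)*sqrt(B) - 1*(-3)) = -3*((2*B)*sqrt(B) + 3) = -3*(2*B**(3/2) + 3) = -3*(3 + 2*B**(3/2)) = -9 - 6*B**(3/2))
(V(6*4 - 2)*3)*(-28) = ((-9 - 6*(6*4 - 2)**(3/2))*3)*(-28) = ((-9 - 6*(24 - 2)**(3/2))*3)*(-28) = ((-9 - 132*sqrt(22))*3)*(-28) = (-27 - 396*sqrt(22))*(-28) = 756 + 11088*sqrt(22)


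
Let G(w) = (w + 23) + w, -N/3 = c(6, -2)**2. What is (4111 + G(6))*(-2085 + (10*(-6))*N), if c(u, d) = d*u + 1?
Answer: 81655470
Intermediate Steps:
c(u, d) = 1 + d*u
N = -363 (N = -3*(1 - 2*6)**2 = -3*(1 - 12)**2 = -3*(-11)**2 = -3*121 = -363)
G(w) = 23 + 2*w (G(w) = (23 + w) + w = 23 + 2*w)
(4111 + G(6))*(-2085 + (10*(-6))*N) = (4111 + (23 + 2*6))*(-2085 + (10*(-6))*(-363)) = (4111 + (23 + 12))*(-2085 - 60*(-363)) = (4111 + 35)*(-2085 + 21780) = 4146*19695 = 81655470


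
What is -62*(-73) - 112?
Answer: 4414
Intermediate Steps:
-62*(-73) - 112 = 4526 - 112 = 4414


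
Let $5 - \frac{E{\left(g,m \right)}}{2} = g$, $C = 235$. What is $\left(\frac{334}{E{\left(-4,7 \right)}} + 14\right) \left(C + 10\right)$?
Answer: $\frac{71785}{9} \approx 7976.1$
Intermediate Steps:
$E{\left(g,m \right)} = 10 - 2 g$
$\left(\frac{334}{E{\left(-4,7 \right)}} + 14\right) \left(C + 10\right) = \left(\frac{334}{10 - -8} + 14\right) \left(235 + 10\right) = \left(\frac{334}{10 + 8} + 14\right) 245 = \left(\frac{334}{18} + 14\right) 245 = \left(334 \cdot \frac{1}{18} + 14\right) 245 = \left(\frac{167}{9} + 14\right) 245 = \frac{293}{9} \cdot 245 = \frac{71785}{9}$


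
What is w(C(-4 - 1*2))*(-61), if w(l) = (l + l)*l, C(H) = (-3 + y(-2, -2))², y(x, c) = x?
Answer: -76250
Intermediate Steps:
C(H) = 25 (C(H) = (-3 - 2)² = (-5)² = 25)
w(l) = 2*l² (w(l) = (2*l)*l = 2*l²)
w(C(-4 - 1*2))*(-61) = (2*25²)*(-61) = (2*625)*(-61) = 1250*(-61) = -76250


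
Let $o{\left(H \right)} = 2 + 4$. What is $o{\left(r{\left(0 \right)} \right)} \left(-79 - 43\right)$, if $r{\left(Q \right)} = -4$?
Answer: $-732$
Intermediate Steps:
$o{\left(H \right)} = 6$
$o{\left(r{\left(0 \right)} \right)} \left(-79 - 43\right) = 6 \left(-79 - 43\right) = 6 \left(-122\right) = -732$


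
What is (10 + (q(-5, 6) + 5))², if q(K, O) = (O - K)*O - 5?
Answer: 5776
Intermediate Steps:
q(K, O) = -5 + O*(O - K) (q(K, O) = O*(O - K) - 5 = -5 + O*(O - K))
(10 + (q(-5, 6) + 5))² = (10 + ((-5 + 6² - 1*(-5)*6) + 5))² = (10 + ((-5 + 36 + 30) + 5))² = (10 + (61 + 5))² = (10 + 66)² = 76² = 5776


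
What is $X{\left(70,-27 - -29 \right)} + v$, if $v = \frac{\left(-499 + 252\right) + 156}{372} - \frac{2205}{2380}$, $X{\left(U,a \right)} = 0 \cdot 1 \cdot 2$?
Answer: $- \frac{3703}{3162} \approx -1.1711$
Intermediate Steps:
$X{\left(U,a \right)} = 0$ ($X{\left(U,a \right)} = 0 \cdot 2 = 0$)
$v = - \frac{3703}{3162}$ ($v = \left(-247 + 156\right) \frac{1}{372} - \frac{63}{68} = \left(-91\right) \frac{1}{372} - \frac{63}{68} = - \frac{91}{372} - \frac{63}{68} = - \frac{3703}{3162} \approx -1.1711$)
$X{\left(70,-27 - -29 \right)} + v = 0 - \frac{3703}{3162} = - \frac{3703}{3162}$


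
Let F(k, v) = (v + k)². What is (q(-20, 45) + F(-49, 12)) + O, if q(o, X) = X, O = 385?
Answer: 1799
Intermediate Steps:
F(k, v) = (k + v)²
(q(-20, 45) + F(-49, 12)) + O = (45 + (-49 + 12)²) + 385 = (45 + (-37)²) + 385 = (45 + 1369) + 385 = 1414 + 385 = 1799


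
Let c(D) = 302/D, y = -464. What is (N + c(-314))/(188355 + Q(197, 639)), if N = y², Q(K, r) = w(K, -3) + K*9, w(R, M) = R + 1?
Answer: 11267107/9960394 ≈ 1.1312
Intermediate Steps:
w(R, M) = 1 + R
Q(K, r) = 1 + 10*K (Q(K, r) = (1 + K) + K*9 = (1 + K) + 9*K = 1 + 10*K)
N = 215296 (N = (-464)² = 215296)
(N + c(-314))/(188355 + Q(197, 639)) = (215296 + 302/(-314))/(188355 + (1 + 10*197)) = (215296 + 302*(-1/314))/(188355 + (1 + 1970)) = (215296 - 151/157)/(188355 + 1971) = (33801321/157)/190326 = (33801321/157)*(1/190326) = 11267107/9960394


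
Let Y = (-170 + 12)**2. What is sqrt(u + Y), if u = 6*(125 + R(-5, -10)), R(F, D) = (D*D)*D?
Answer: sqrt(19714) ≈ 140.41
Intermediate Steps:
R(F, D) = D**3 (R(F, D) = D**2*D = D**3)
u = -5250 (u = 6*(125 + (-10)**3) = 6*(125 - 1000) = 6*(-875) = -5250)
Y = 24964 (Y = (-158)**2 = 24964)
sqrt(u + Y) = sqrt(-5250 + 24964) = sqrt(19714)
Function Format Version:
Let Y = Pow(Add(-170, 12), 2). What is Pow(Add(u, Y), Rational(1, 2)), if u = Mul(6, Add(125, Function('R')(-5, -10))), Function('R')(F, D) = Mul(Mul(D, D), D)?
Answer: Pow(19714, Rational(1, 2)) ≈ 140.41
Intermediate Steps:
Function('R')(F, D) = Pow(D, 3) (Function('R')(F, D) = Mul(Pow(D, 2), D) = Pow(D, 3))
u = -5250 (u = Mul(6, Add(125, Pow(-10, 3))) = Mul(6, Add(125, -1000)) = Mul(6, -875) = -5250)
Y = 24964 (Y = Pow(-158, 2) = 24964)
Pow(Add(u, Y), Rational(1, 2)) = Pow(Add(-5250, 24964), Rational(1, 2)) = Pow(19714, Rational(1, 2))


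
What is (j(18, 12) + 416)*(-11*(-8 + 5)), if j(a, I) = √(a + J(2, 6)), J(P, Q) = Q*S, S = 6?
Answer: 13728 + 99*√6 ≈ 13971.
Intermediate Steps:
J(P, Q) = 6*Q (J(P, Q) = Q*6 = 6*Q)
j(a, I) = √(36 + a) (j(a, I) = √(a + 6*6) = √(a + 36) = √(36 + a))
(j(18, 12) + 416)*(-11*(-8 + 5)) = (√(36 + 18) + 416)*(-11*(-8 + 5)) = (√54 + 416)*(-11*(-3)) = (3*√6 + 416)*33 = (416 + 3*√6)*33 = 13728 + 99*√6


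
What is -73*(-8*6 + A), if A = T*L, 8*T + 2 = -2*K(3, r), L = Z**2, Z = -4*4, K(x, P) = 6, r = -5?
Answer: 36208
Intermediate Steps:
Z = -16
L = 256 (L = (-16)**2 = 256)
T = -7/4 (T = -1/4 + (-2*6)/8 = -1/4 + (1/8)*(-12) = -1/4 - 3/2 = -7/4 ≈ -1.7500)
A = -448 (A = -7/4*256 = -448)
-73*(-8*6 + A) = -73*(-8*6 - 448) = -73*(-48 - 448) = -73*(-496) = 36208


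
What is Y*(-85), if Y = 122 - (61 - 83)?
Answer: -12240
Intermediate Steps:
Y = 144 (Y = 122 - 1*(-22) = 122 + 22 = 144)
Y*(-85) = 144*(-85) = -12240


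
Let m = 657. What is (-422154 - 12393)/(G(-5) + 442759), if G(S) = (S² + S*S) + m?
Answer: -48283/49274 ≈ -0.97989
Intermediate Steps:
G(S) = 657 + 2*S² (G(S) = (S² + S*S) + 657 = (S² + S²) + 657 = 2*S² + 657 = 657 + 2*S²)
(-422154 - 12393)/(G(-5) + 442759) = (-422154 - 12393)/((657 + 2*(-5)²) + 442759) = -434547/((657 + 2*25) + 442759) = -434547/((657 + 50) + 442759) = -434547/(707 + 442759) = -434547/443466 = -434547*1/443466 = -48283/49274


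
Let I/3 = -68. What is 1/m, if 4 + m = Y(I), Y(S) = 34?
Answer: 1/30 ≈ 0.033333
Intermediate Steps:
I = -204 (I = 3*(-68) = -204)
m = 30 (m = -4 + 34 = 30)
1/m = 1/30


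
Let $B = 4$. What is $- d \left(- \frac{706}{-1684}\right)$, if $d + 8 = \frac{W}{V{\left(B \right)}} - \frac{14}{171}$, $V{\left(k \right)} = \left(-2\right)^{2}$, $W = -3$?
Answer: $\frac{2132473}{575928} \approx 3.7027$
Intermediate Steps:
$V{\left(k \right)} = 4$
$d = - \frac{6041}{684}$ ($d = -8 - \left(\frac{3}{4} + \frac{14}{171}\right) = -8 - \frac{569}{684} = - \frac{6041}{684} \approx -8.8319$)
$- d \left(- \frac{706}{-1684}\right) = \left(-1\right) \left(- \frac{6041}{684}\right) \left(- \frac{706}{-1684}\right) = \frac{6041 \left(\left(-706\right) \left(- \frac{1}{1684}\right)\right)}{684} = \frac{6041}{684} \cdot \frac{353}{842} = \frac{2132473}{575928}$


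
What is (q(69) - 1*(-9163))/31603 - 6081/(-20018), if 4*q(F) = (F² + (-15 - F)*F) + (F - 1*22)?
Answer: 370658331/632628854 ≈ 0.58590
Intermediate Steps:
q(F) = -11/2 + F/4 + F²/4 + F*(-15 - F)/4 (q(F) = ((F² + (-15 - F)*F) + (F - 1*22))/4 = ((F² + F*(-15 - F)) + (F - 22))/4 = ((F² + F*(-15 - F)) + (-22 + F))/4 = (-22 + F + F² + F*(-15 - F))/4 = -11/2 + F/4 + F²/4 + F*(-15 - F)/4)
(q(69) - 1*(-9163))/31603 - 6081/(-20018) = ((-11/2 - 7/2*69) - 1*(-9163))/31603 - 6081/(-20018) = ((-11/2 - 483/2) + 9163)*(1/31603) - 6081*(-1/20018) = (-247 + 9163)*(1/31603) + 6081/20018 = 8916*(1/31603) + 6081/20018 = 8916/31603 + 6081/20018 = 370658331/632628854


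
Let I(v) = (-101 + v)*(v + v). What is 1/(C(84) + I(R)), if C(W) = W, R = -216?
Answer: 1/137028 ≈ 7.2978e-6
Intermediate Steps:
I(v) = 2*v*(-101 + v) (I(v) = (-101 + v)*(2*v) = 2*v*(-101 + v))
1/(C(84) + I(R)) = 1/(84 + 2*(-216)*(-101 - 216)) = 1/(84 + 2*(-216)*(-317)) = 1/(84 + 136944) = 1/137028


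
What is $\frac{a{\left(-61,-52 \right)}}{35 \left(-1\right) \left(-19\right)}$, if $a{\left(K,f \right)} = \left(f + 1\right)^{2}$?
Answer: $\frac{2601}{665} \approx 3.9113$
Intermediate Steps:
$a{\left(K,f \right)} = \left(1 + f\right)^{2}$
$\frac{a{\left(-61,-52 \right)}}{35 \left(-1\right) \left(-19\right)} = \frac{\left(1 - 52\right)^{2}}{35 \left(-1\right) \left(-19\right)} = \frac{\left(-51\right)^{2}}{\left(-35\right) \left(-19\right)} = \frac{2601}{665}$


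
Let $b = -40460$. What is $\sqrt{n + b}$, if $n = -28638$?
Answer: $i \sqrt{69098} \approx 262.87 i$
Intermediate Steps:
$\sqrt{n + b} = \sqrt{-28638 - 40460} = \sqrt{-69098} = i \sqrt{69098}$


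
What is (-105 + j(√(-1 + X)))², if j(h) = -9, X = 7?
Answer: 12996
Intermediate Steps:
(-105 + j(√(-1 + X)))² = (-105 - 9)² = (-114)² = 12996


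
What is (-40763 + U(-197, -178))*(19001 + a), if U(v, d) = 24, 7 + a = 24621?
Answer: -1776831485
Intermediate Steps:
a = 24614 (a = -7 + 24621 = 24614)
(-40763 + U(-197, -178))*(19001 + a) = (-40763 + 24)*(19001 + 24614) = -40739*43615 = -1776831485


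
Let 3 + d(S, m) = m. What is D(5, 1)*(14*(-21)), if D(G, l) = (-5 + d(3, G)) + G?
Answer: -588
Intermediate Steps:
d(S, m) = -3 + m
D(G, l) = -8 + 2*G (D(G, l) = (-5 + (-3 + G)) + G = (-8 + G) + G = -8 + 2*G)
D(5, 1)*(14*(-21)) = (-8 + 2*5)*(14*(-21)) = (-8 + 10)*(-294) = 2*(-294) = -588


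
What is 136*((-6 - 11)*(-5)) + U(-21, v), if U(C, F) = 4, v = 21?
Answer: 11564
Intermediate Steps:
136*((-6 - 11)*(-5)) + U(-21, v) = 136*((-6 - 11)*(-5)) + 4 = 136*(-17*(-5)) + 4 = 136*85 + 4 = 11560 + 4 = 11564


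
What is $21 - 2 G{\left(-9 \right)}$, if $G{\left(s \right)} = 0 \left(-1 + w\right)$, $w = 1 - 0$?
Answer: $21$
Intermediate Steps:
$w = 1$ ($w = 1 + 0 = 1$)
$G{\left(s \right)} = 0$ ($G{\left(s \right)} = 0 \left(-1 + 1\right) = 0 \cdot 0 = 0$)
$21 - 2 G{\left(-9 \right)} = 21 - 0 = 21 + 0 = 21$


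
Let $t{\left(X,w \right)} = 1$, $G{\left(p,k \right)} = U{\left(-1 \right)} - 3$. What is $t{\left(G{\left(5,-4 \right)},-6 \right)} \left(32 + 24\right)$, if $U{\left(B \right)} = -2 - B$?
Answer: $56$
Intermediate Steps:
$G{\left(p,k \right)} = -4$ ($G{\left(p,k \right)} = \left(-2 - -1\right) - 3 = \left(-2 + 1\right) - 3 = -1 - 3 = -4$)
$t{\left(G{\left(5,-4 \right)},-6 \right)} \left(32 + 24\right) = 1 \left(32 + 24\right) = 1 \cdot 56 = 56$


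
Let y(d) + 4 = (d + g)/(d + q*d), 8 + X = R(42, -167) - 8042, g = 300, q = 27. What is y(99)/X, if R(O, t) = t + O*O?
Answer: 509/851796 ≈ 0.00059756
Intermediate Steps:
R(O, t) = t + O²
X = -6453 (X = -8 + ((-167 + 42²) - 8042) = -8 + ((-167 + 1764) - 8042) = -8 + (1597 - 8042) = -8 - 6445 = -6453)
y(d) = -4 + (300 + d)/(28*d) (y(d) = -4 + (d + 300)/(d + 27*d) = -4 + (300 + d)/((28*d)) = -4 + (300 + d)*(1/(28*d)) = -4 + (300 + d)/(28*d))
y(99)/X = ((3/28)*(100 - 37*99)/99)/(-6453) = ((3/28)*(1/99)*(100 - 3663))*(-1/6453) = ((3/28)*(1/99)*(-3563))*(-1/6453) = -509/132*(-1/6453) = 509/851796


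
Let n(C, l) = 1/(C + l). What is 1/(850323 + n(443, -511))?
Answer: 68/57821963 ≈ 1.1760e-6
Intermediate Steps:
1/(850323 + n(443, -511)) = 1/(850323 + 1/(443 - 511)) = 1/(850323 + 1/(-68)) = 1/(850323 - 1/68) = 1/(57821963/68) = 68/57821963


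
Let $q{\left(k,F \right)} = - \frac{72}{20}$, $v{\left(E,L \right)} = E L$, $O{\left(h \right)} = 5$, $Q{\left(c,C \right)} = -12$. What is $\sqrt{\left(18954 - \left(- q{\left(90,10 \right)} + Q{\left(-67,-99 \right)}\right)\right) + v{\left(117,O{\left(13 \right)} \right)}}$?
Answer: $\frac{\sqrt{488685}}{5} \approx 139.81$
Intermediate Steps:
$q{\left(k,F \right)} = - \frac{18}{5}$ ($q{\left(k,F \right)} = \left(-72\right) \frac{1}{20} = - \frac{18}{5}$)
$\sqrt{\left(18954 - \left(- q{\left(90,10 \right)} + Q{\left(-67,-99 \right)}\right)\right) + v{\left(117,O{\left(13 \right)} \right)}} = \sqrt{\left(18954 - - \frac{42}{5}\right) + 117 \cdot 5} = \sqrt{\left(18954 + \left(- \frac{18}{5} + 12\right)\right) + 585} = \sqrt{\left(18954 + \frac{42}{5}\right) + 585} = \sqrt{\frac{94812}{5} + 585} = \sqrt{\frac{97737}{5}} = \frac{\sqrt{488685}}{5}$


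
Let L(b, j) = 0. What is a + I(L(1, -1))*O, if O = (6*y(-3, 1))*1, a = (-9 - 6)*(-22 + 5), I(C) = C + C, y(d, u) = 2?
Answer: 255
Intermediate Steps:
I(C) = 2*C
a = 255 (a = -15*(-17) = 255)
O = 12 (O = (6*2)*1 = 12*1 = 12)
a + I(L(1, -1))*O = 255 + (2*0)*12 = 255 + 0*12 = 255 + 0 = 255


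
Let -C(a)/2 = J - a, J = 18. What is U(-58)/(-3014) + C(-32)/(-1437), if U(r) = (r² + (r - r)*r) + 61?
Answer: -33725/31614 ≈ -1.0668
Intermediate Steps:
U(r) = 61 + r² (U(r) = (r² + 0*r) + 61 = (r² + 0) + 61 = r² + 61 = 61 + r²)
C(a) = -36 + 2*a (C(a) = -2*(18 - a) = -36 + 2*a)
U(-58)/(-3014) + C(-32)/(-1437) = (61 + (-58)²)/(-3014) + (-36 + 2*(-32))/(-1437) = (61 + 3364)*(-1/3014) + (-36 - 64)*(-1/1437) = 3425*(-1/3014) - 100*(-1/1437) = -25/22 + 100/1437 = -33725/31614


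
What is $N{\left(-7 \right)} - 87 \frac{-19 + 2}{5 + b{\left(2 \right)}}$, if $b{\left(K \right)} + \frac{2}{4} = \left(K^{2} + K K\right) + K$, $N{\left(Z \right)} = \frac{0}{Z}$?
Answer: $102$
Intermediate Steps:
$N{\left(Z \right)} = 0$
$b{\left(K \right)} = - \frac{1}{2} + K + 2 K^{2}$ ($b{\left(K \right)} = - \frac{1}{2} + \left(\left(K^{2} + K K\right) + K\right) = - \frac{1}{2} + \left(\left(K^{2} + K^{2}\right) + K\right) = - \frac{1}{2} + \left(2 K^{2} + K\right) = - \frac{1}{2} + \left(K + 2 K^{2}\right) = - \frac{1}{2} + K + 2 K^{2}$)
$N{\left(-7 \right)} - 87 \frac{-19 + 2}{5 + b{\left(2 \right)}} = 0 - 87 \frac{-19 + 2}{5 + \left(- \frac{1}{2} + 2 + 2 \cdot 2^{2}\right)} = 0 - 87 \left(- \frac{17}{5 + \left(- \frac{1}{2} + 2 + 2 \cdot 4\right)}\right) = 0 - 87 \left(- \frac{17}{5 + \left(- \frac{1}{2} + 2 + 8\right)}\right) = 0 - 87 \left(- \frac{17}{5 + \frac{19}{2}}\right) = 0 - 87 \left(- \frac{17}{\frac{29}{2}}\right) = 0 - 87 \left(\left(-17\right) \frac{2}{29}\right) = 0 - -102 = 0 + 102 = 102$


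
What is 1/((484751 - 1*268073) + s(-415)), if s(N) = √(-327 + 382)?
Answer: 19698/4268123239 - √55/46949355629 ≈ 4.6150e-6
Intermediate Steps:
s(N) = √55
1/((484751 - 1*268073) + s(-415)) = 1/((484751 - 1*268073) + √55) = 1/((484751 - 268073) + √55) = 1/(216678 + √55)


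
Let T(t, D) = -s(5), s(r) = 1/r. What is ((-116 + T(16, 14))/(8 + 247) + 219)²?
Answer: 77642478736/1625625 ≈ 47762.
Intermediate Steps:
T(t, D) = -⅕ (T(t, D) = -1/5 = -1*⅕ = -⅕)
((-116 + T(16, 14))/(8 + 247) + 219)² = ((-116 - ⅕)/(8 + 247) + 219)² = (-581/5/255 + 219)² = (-581/5*1/255 + 219)² = (-581/1275 + 219)² = (278644/1275)² = 77642478736/1625625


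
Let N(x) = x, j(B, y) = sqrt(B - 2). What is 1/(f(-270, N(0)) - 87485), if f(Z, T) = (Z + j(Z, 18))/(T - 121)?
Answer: -116439565/10186455520227 + 44*I*sqrt(17)/10186455520227 ≈ -1.1431e-5 + 1.781e-11*I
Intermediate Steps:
j(B, y) = sqrt(-2 + B)
f(Z, T) = (Z + sqrt(-2 + Z))/(-121 + T) (f(Z, T) = (Z + sqrt(-2 + Z))/(T - 121) = (Z + sqrt(-2 + Z))/(-121 + T))
1/(f(-270, N(0)) - 87485) = 1/((-270 + sqrt(-2 - 270))/(-121 + 0) - 87485) = 1/((-270 + sqrt(-272))/(-121) - 87485) = 1/(-(-270 + 4*I*sqrt(17))/121 - 87485) = 1/((270/121 - 4*I*sqrt(17)/121) - 87485) = 1/(-10585415/121 - 4*I*sqrt(17)/121)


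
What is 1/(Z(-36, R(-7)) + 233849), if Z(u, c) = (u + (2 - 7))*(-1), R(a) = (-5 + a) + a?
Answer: 1/233890 ≈ 4.2755e-6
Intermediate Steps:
R(a) = -5 + 2*a
Z(u, c) = 5 - u (Z(u, c) = (u - 5)*(-1) = (-5 + u)*(-1) = 5 - u)
1/(Z(-36, R(-7)) + 233849) = 1/((5 - 1*(-36)) + 233849) = 1/((5 + 36) + 233849) = 1/(41 + 233849) = 1/233890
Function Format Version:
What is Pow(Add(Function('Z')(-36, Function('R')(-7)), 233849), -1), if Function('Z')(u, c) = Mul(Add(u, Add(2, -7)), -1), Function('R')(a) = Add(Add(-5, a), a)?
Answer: Rational(1, 233890) ≈ 4.2755e-6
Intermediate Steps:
Function('R')(a) = Add(-5, Mul(2, a))
Function('Z')(u, c) = Add(5, Mul(-1, u)) (Function('Z')(u, c) = Mul(Add(u, -5), -1) = Mul(Add(-5, u), -1) = Add(5, Mul(-1, u)))
Pow(Add(Function('Z')(-36, Function('R')(-7)), 233849), -1) = Pow(Add(Add(5, Mul(-1, -36)), 233849), -1) = Pow(Add(Add(5, 36), 233849), -1) = Pow(Add(41, 233849), -1) = Pow(233890, -1) = Rational(1, 233890)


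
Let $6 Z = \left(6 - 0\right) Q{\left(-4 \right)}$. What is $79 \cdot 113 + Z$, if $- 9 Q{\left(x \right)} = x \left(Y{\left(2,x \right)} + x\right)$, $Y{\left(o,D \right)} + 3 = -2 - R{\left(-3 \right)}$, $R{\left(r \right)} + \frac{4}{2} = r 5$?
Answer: $\frac{80375}{9} \approx 8930.6$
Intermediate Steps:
$R{\left(r \right)} = -2 + 5 r$ ($R{\left(r \right)} = -2 + r 5 = -2 + 5 r$)
$Y{\left(o,D \right)} = 12$ ($Y{\left(o,D \right)} = -3 - -15 = -3 + \left(-2 + 17\right) = -3 + 15 = 12$)
$Q{\left(x \right)} = - \frac{x \left(12 + x\right)}{9}$
$Z = \frac{32}{9}$ ($Z = \frac{\left(6 - 0\right) \left(\left(- \frac{1}{9}\right) \left(-4\right) \left(12 - 4\right)\right)}{6} = \frac{\left(6 + 0\right) \left(\left(- \frac{1}{9}\right) \left(-4\right) 8\right)}{6} = \frac{6 \cdot \frac{32}{9}}{6} = \frac{1}{6} \cdot \frac{64}{3} = \frac{32}{9} \approx 3.5556$)
$79 \cdot 113 + Z = 79 \cdot 113 + \frac{32}{9} = 8927 + \frac{32}{9} = \frac{80375}{9}$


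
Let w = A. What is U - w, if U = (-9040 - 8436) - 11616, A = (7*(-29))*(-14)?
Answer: -31934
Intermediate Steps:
A = 2842 (A = -203*(-14) = 2842)
w = 2842
U = -29092 (U = -17476 - 11616 = -29092)
U - w = -29092 - 1*2842 = -29092 - 2842 = -31934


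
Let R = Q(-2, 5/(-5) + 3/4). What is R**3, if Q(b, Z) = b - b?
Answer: 0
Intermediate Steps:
Q(b, Z) = 0
R = 0
R**3 = 0**3 = 0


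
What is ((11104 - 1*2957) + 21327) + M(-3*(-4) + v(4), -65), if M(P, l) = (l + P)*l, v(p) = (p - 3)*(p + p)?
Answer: 32399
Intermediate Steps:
v(p) = 2*p*(-3 + p) (v(p) = (-3 + p)*(2*p) = 2*p*(-3 + p))
M(P, l) = l*(P + l) (M(P, l) = (P + l)*l = l*(P + l))
((11104 - 1*2957) + 21327) + M(-3*(-4) + v(4), -65) = ((11104 - 1*2957) + 21327) - 65*((-3*(-4) + 2*4*(-3 + 4)) - 65) = ((11104 - 2957) + 21327) - 65*((12 + 2*4*1) - 65) = (8147 + 21327) - 65*((12 + 8) - 65) = 29474 - 65*(20 - 65) = 29474 - 65*(-45) = 29474 + 2925 = 32399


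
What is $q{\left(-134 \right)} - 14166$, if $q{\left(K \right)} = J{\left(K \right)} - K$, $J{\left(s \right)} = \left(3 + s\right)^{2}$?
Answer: $3129$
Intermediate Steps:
$q{\left(K \right)} = \left(3 + K\right)^{2} - K$
$q{\left(-134 \right)} - 14166 = \left(\left(3 - 134\right)^{2} - -134\right) - 14166 = \left(\left(-131\right)^{2} + 134\right) - 14166 = \left(17161 + 134\right) - 14166 = 17295 - 14166 = 3129$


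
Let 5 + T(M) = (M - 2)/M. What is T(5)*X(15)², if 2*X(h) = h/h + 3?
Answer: -88/5 ≈ -17.600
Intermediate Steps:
T(M) = -5 + (-2 + M)/M (T(M) = -5 + (M - 2)/M = -5 + (-2 + M)/M)
X(h) = 2 (X(h) = (h/h + 3)/2 = (1 + 3)/2 = (½)*4 = 2)
T(5)*X(15)² = (-4 - 2/5)*2² = (-4 - 2*⅕)*4 = (-4 - ⅖)*4 = -22/5*4 = -88/5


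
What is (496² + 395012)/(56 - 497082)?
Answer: -320514/248513 ≈ -1.2897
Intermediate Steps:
(496² + 395012)/(56 - 497082) = (246016 + 395012)/(-497026) = 641028*(-1/497026) = -320514/248513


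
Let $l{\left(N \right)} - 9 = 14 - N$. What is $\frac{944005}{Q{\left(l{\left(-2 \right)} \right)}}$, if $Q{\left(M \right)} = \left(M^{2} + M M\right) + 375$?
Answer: $\frac{188801}{325} \approx 580.93$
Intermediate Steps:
$l{\left(N \right)} = 23 - N$ ($l{\left(N \right)} = 9 - \left(-14 + N\right) = 23 - N$)
$Q{\left(M \right)} = 375 + 2 M^{2}$ ($Q{\left(M \right)} = \left(M^{2} + M^{2}\right) + 375 = 2 M^{2} + 375 = 375 + 2 M^{2}$)
$\frac{944005}{Q{\left(l{\left(-2 \right)} \right)}} = \frac{944005}{375 + 2 \left(23 - -2\right)^{2}} = \frac{944005}{375 + 2 \left(23 + 2\right)^{2}} = \frac{944005}{375 + 2 \cdot 25^{2}} = \frac{944005}{375 + 2 \cdot 625} = \frac{944005}{375 + 1250} = \frac{944005}{1625} = 944005 \cdot \frac{1}{1625} = \frac{188801}{325}$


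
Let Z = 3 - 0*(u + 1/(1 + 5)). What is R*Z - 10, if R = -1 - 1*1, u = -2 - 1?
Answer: -16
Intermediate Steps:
u = -3
R = -2 (R = -1 - 1 = -2)
Z = 3 (Z = 3 - 0*(-3 + 1/(1 + 5)) = 3 - 0*(-3 + 1/6) = 3 - 0*(-17)/6 = 3 - 1*0 = 3 + 0 = 3)
R*Z - 10 = -2*3 - 10 = -6 - 10 = -16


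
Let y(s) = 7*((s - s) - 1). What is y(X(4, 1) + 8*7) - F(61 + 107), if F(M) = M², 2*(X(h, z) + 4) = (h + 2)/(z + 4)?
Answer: -28231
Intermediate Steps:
X(h, z) = -4 + (2 + h)/(2*(4 + z)) (X(h, z) = -4 + ((h + 2)/(z + 4))/2 = -4 + ((2 + h)/(4 + z))/2 = -4 + (2 + h)/(2*(4 + z)))
y(s) = -7 (y(s) = 7*(0 - 1) = 7*(-1) = -7)
y(X(4, 1) + 8*7) - F(61 + 107) = -7 - (61 + 107)² = -7 - 1*168² = -7 - 1*28224 = -7 - 28224 = -28231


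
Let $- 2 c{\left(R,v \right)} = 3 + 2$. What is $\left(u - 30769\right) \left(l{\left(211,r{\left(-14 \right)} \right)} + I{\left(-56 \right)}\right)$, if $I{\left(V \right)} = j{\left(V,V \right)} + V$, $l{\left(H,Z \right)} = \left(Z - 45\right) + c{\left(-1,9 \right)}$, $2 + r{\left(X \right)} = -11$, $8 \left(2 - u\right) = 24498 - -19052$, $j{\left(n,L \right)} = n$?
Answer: $\frac{49970835}{8} \approx 6.2464 \cdot 10^{6}$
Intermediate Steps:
$c{\left(R,v \right)} = - \frac{5}{2}$ ($c{\left(R,v \right)} = - \frac{3 + 2}{2} = \left(- \frac{1}{2}\right) 5 = - \frac{5}{2}$)
$u = - \frac{21767}{4}$ ($u = 2 - \frac{24498 - -19052}{8} = 2 - \frac{24498 + 19052}{8} = 2 - \frac{21775}{4} = - \frac{21767}{4} \approx -5441.8$)
$r{\left(X \right)} = -13$ ($r{\left(X \right)} = -2 - 11 = -13$)
$l{\left(H,Z \right)} = - \frac{95}{2} + Z$ ($l{\left(H,Z \right)} = \left(Z - 45\right) - \frac{5}{2} = \left(-45 + Z\right) - \frac{5}{2} = - \frac{95}{2} + Z$)
$I{\left(V \right)} = 2 V$ ($I{\left(V \right)} = V + V = 2 V$)
$\left(u - 30769\right) \left(l{\left(211,r{\left(-14 \right)} \right)} + I{\left(-56 \right)}\right) = \left(- \frac{21767}{4} - 30769\right) \left(\left(- \frac{95}{2} - 13\right) + 2 \left(-56\right)\right) = - \frac{144843 \left(- \frac{121}{2} - 112\right)}{4} = \left(- \frac{144843}{4}\right) \left(- \frac{345}{2}\right) = \frac{49970835}{8}$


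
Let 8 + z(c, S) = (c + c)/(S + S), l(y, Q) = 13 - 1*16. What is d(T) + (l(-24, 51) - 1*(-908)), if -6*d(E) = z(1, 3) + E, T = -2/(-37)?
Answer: 603575/666 ≈ 906.27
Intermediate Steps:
l(y, Q) = -3 (l(y, Q) = 13 - 16 = -3)
z(c, S) = -8 + c/S (z(c, S) = -8 + (c + c)/(S + S) = -8 + (2*c)/((2*S)) = -8 + (2*c)*(1/(2*S)) = -8 + c/S)
T = 2/37 (T = -2*(-1/37) = 2/37 ≈ 0.054054)
d(E) = 23/18 - E/6 (d(E) = -((-8 + 1/3) + E)/6 = -((-8 + 1*(⅓)) + E)/6 = -((-8 + ⅓) + E)/6 = -(-23/3 + E)/6 = 23/18 - E/6)
d(T) + (l(-24, 51) - 1*(-908)) = (23/18 - ⅙*2/37) + (-3 - 1*(-908)) = (23/18 - 1/111) + (-3 + 908) = 845/666 + 905 = 603575/666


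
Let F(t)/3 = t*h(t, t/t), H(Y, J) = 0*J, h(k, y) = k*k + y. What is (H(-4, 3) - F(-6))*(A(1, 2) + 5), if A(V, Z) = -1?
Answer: 2664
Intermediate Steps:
h(k, y) = y + k² (h(k, y) = k² + y = y + k²)
H(Y, J) = 0
F(t) = 3*t*(1 + t²) (F(t) = 3*(t*(t/t + t²)) = 3*(t*(1 + t²)) = 3*t*(1 + t²))
(H(-4, 3) - F(-6))*(A(1, 2) + 5) = (0 - 3*(-6)*(1 + (-6)²))*(-1 + 5) = (0 - 3*(-6)*(1 + 36))*4 = (0 - 3*(-6)*37)*4 = (0 - 1*(-666))*4 = (0 + 666)*4 = 666*4 = 2664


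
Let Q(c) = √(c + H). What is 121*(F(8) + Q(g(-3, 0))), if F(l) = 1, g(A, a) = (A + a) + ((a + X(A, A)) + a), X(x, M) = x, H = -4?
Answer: 121 + 121*I*√10 ≈ 121.0 + 382.64*I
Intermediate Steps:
g(A, a) = 2*A + 3*a (g(A, a) = (A + a) + ((a + A) + a) = (A + a) + ((A + a) + a) = (A + a) + (A + 2*a) = 2*A + 3*a)
Q(c) = √(-4 + c) (Q(c) = √(c - 4) = √(-4 + c))
121*(F(8) + Q(g(-3, 0))) = 121*(1 + √(-4 + (2*(-3) + 3*0))) = 121*(1 + √(-4 + (-6 + 0))) = 121*(1 + √(-4 - 6)) = 121*(1 + √(-10)) = 121*(1 + I*√10) = 121 + 121*I*√10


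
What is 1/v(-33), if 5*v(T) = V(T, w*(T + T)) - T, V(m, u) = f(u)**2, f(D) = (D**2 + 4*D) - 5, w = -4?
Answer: 5/5005138042 ≈ 9.9897e-10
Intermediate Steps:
f(D) = -5 + D**2 + 4*D
V(m, u) = (-5 + u**2 + 4*u)**2
v(T) = -T/5 + (-5 - 32*T + 64*T**2)**2/5 (v(T) = ((-5 + (-4*(T + T))**2 + 4*(-4*(T + T)))**2 - T)/5 = ((-5 + (-8*T)**2 + 4*(-8*T))**2 - T)/5 = ((-5 + 64*T**2 - 32*T)**2 - T)/5 = ((-5 - 32*T + 64*T**2)**2 - T)/5 = -T/5 + (-5 - 32*T + 64*T**2)**2/5)
1/v(-33) = 1/(-1/5*(-33) + (5 - 64*(-33)**2 + 32*(-33))**2/5) = 1/(33/5 + (5 - 64*1089 - 1056)**2/5) = 1/(33/5 + (5 - 69696 - 1056)**2/5) = 1/(33/5 + (1/5)*(-70747)**2) = 1/(33/5 + (1/5)*5005138009) = 1/(33/5 + 5005138009/5) = 1/(5005138042/5) = 5/5005138042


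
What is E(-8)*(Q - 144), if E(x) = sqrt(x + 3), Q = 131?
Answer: -13*I*sqrt(5) ≈ -29.069*I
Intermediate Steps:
E(x) = sqrt(3 + x)
E(-8)*(Q - 144) = sqrt(3 - 8)*(131 - 144) = sqrt(-5)*(-13) = (I*sqrt(5))*(-13) = -13*I*sqrt(5)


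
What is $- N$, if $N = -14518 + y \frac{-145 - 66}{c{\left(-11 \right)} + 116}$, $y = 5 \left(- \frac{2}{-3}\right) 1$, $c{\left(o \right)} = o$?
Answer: $\frac{915056}{63} \approx 14525.0$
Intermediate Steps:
$y = \frac{10}{3}$ ($y = 5 \left(\left(-2\right) \left(- \frac{1}{3}\right)\right) 1 = 5 \cdot \frac{2}{3} \cdot 1 = \frac{10}{3} \cdot 1 = \frac{10}{3} \approx 3.3333$)
$N = - \frac{915056}{63}$ ($N = -14518 + \frac{10 \frac{-145 - 66}{-11 + 116}}{3} = -14518 + \frac{10 \left(- \frac{211}{105}\right)}{3} = -14518 + \frac{10 \left(\left(-211\right) \frac{1}{105}\right)}{3} = -14518 + \frac{10}{3} \left(- \frac{211}{105}\right) = -14518 - \frac{422}{63} = - \frac{915056}{63} \approx -14525.0$)
$- N = \left(-1\right) \left(- \frac{915056}{63}\right) = \frac{915056}{63}$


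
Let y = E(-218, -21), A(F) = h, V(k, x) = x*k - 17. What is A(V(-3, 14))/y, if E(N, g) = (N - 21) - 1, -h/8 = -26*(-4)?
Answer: 52/15 ≈ 3.4667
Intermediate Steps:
h = -832 (h = -(-208)*(-4) = -8*104 = -832)
E(N, g) = -22 + N (E(N, g) = (-21 + N) - 1 = -22 + N)
V(k, x) = -17 + k*x (V(k, x) = k*x - 17 = -17 + k*x)
A(F) = -832
y = -240 (y = -22 - 218 = -240)
A(V(-3, 14))/y = -832/(-240) = -832*(-1/240) = 52/15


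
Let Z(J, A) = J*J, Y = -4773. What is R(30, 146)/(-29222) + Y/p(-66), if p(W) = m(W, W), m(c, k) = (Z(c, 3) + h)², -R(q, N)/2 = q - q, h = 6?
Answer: -1591/6342348 ≈ -0.00025085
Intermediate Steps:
Z(J, A) = J²
R(q, N) = 0 (R(q, N) = -2*(q - q) = -2*0 = 0)
m(c, k) = (6 + c²)² (m(c, k) = (c² + 6)² = (6 + c²)²)
p(W) = (6 + W²)²
R(30, 146)/(-29222) + Y/p(-66) = 0/(-29222) - 4773/(6 + (-66)²)² = 0*(-1/29222) - 4773/(6 + 4356)² = 0 - 4773/(4362²) = 0 - 4773/19027044 = 0 - 4773*1/19027044 = 0 - 1591/6342348 = -1591/6342348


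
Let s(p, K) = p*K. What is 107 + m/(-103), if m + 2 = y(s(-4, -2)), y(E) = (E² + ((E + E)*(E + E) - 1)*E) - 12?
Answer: 8931/103 ≈ 86.709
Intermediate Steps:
s(p, K) = K*p
y(E) = -12 + E² + E*(-1 + 4*E²) (y(E) = (E² + ((2*E)*(2*E) - 1)*E) - 12 = (E² + (4*E² - 1)*E) - 12 = (E² + (-1 + 4*E²)*E) - 12 = (E² + E*(-1 + 4*E²)) - 12 = -12 + E² + E*(-1 + 4*E²))
m = 2090 (m = -2 + (-12 + (-2*(-4))² - (-2)*(-4) + 4*(-2*(-4))³) = -2 + (-12 + 8² - 1*8 + 4*8³) = -2 + (-12 + 64 - 8 + 4*512) = -2 + (-12 + 64 - 8 + 2048) = -2 + 2092 = 2090)
107 + m/(-103) = 107 + 2090/(-103) = 107 + 2090*(-1/103) = 107 - 2090/103 = 8931/103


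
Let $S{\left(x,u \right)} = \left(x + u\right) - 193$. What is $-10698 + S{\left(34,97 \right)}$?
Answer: $-10760$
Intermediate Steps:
$S{\left(x,u \right)} = -193 + u + x$ ($S{\left(x,u \right)} = \left(u + x\right) - 193 = -193 + u + x$)
$-10698 + S{\left(34,97 \right)} = -10698 + \left(-193 + 97 + 34\right) = -10698 - 62 = -10760$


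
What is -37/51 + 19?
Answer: 932/51 ≈ 18.275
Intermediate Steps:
-37/51 + 19 = 932/51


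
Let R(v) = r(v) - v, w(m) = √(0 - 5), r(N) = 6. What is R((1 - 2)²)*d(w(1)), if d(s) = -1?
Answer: -5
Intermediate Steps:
w(m) = I*√5 (w(m) = √(-5) = I*√5)
R(v) = 6 - v
R((1 - 2)²)*d(w(1)) = (6 - (1 - 2)²)*(-1) = (6 - 1*(-1)²)*(-1) = (6 - 1*1)*(-1) = (6 - 1)*(-1) = 5*(-1) = -5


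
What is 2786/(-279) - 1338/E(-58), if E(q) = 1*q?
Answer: 105857/8091 ≈ 13.083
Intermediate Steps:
E(q) = q
2786/(-279) - 1338/E(-58) = 2786/(-279) - 1338/(-58) = 2786*(-1/279) - 1338*(-1/58) = -2786/279 + 669/29 = 105857/8091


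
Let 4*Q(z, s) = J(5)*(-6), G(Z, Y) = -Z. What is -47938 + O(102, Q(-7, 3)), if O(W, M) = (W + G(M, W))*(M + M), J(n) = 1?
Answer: -96497/2 ≈ -48249.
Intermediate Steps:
Q(z, s) = -3/2 (Q(z, s) = (1*(-6))/4 = (¼)*(-6) = -3/2)
O(W, M) = 2*M*(W - M) (O(W, M) = (W - M)*(M + M) = (W - M)*(2*M) = 2*M*(W - M))
-47938 + O(102, Q(-7, 3)) = -47938 + 2*(-3/2)*(102 - 1*(-3/2)) = -47938 + 2*(-3/2)*(102 + 3/2) = -47938 + 2*(-3/2)*(207/2) = -47938 - 621/2 = -96497/2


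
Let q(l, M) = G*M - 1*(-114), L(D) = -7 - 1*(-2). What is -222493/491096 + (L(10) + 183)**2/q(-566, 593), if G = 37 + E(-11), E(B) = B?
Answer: 3026031097/1906925768 ≈ 1.5869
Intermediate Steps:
G = 26 (G = 37 - 11 = 26)
L(D) = -5 (L(D) = -7 + 2 = -5)
q(l, M) = 114 + 26*M (q(l, M) = 26*M - 1*(-114) = 26*M + 114 = 114 + 26*M)
-222493/491096 + (L(10) + 183)**2/q(-566, 593) = -222493/491096 + (-5 + 183)**2/(114 + 26*593) = -222493*1/491096 + 178**2/(114 + 15418) = -222493/491096 + 31684/15532 = -222493/491096 + 31684*(1/15532) = -222493/491096 + 7921/3883 = 3026031097/1906925768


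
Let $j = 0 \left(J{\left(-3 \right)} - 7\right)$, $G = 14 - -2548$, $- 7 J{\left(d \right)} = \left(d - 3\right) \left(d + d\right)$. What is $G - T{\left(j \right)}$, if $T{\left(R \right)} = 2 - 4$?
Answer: $2564$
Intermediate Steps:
$J{\left(d \right)} = - \frac{2 d \left(-3 + d\right)}{7}$ ($J{\left(d \right)} = - \frac{\left(d - 3\right) \left(d + d\right)}{7} = - \frac{\left(-3 + d\right) 2 d}{7} = - \frac{2 d \left(-3 + d\right)}{7}$)
$G = 2562$ ($G = 14 + 2548 = 2562$)
$j = 0$ ($j = 0 \left(\frac{2}{7} \left(-3\right) \left(3 - -3\right) - 7\right) = 0 \left(\frac{2}{7} \left(-3\right) \left(3 + 3\right) - 7\right) = 0 \left(\frac{2}{7} \left(-3\right) 6 - 7\right) = 0 \left(- \frac{36}{7} - 7\right) = 0 \left(- \frac{85}{7}\right) = 0$)
$T{\left(R \right)} = -2$ ($T{\left(R \right)} = 2 - 4 = -2$)
$G - T{\left(j \right)} = 2562 - -2 = 2562 + 2 = 2564$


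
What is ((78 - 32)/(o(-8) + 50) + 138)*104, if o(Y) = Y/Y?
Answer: 736736/51 ≈ 14446.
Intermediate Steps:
o(Y) = 1
((78 - 32)/(o(-8) + 50) + 138)*104 = ((78 - 32)/(1 + 50) + 138)*104 = (46/51 + 138)*104 = (7084/51)*104 = 736736/51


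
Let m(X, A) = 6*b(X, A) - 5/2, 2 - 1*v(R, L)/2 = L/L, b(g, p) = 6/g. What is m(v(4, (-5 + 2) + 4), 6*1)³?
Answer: 29791/8 ≈ 3723.9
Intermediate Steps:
v(R, L) = 2 (v(R, L) = 4 - 2*L/L = 4 - 2*1 = 4 - 2 = 2)
m(X, A) = -5/2 + 36/X (m(X, A) = 6*(6/X) - 5/2 = 36/X - 5*½ = 36/X - 5/2 = -5/2 + 36/X)
m(v(4, (-5 + 2) + 4), 6*1)³ = (-5/2 + 36/2)³ = (-5/2 + 36*(½))³ = (-5/2 + 18)³ = (31/2)³ = 29791/8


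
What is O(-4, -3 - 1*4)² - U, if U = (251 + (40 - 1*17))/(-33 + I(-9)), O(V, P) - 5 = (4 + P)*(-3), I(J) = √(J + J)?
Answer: 75338/369 + 274*I*√2/369 ≈ 204.17 + 1.0501*I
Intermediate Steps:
I(J) = √2*√J (I(J) = √(2*J) = √2*√J)
O(V, P) = -7 - 3*P (O(V, P) = 5 + (4 + P)*(-3) = 5 + (-12 - 3*P) = -7 - 3*P)
U = 274/(-33 + 3*I*√2) (U = (251 + (40 - 1*17))/(-33 + √2*√(-9)) = (251 + (40 - 17))/(-33 + √2*(3*I)) = (251 + 23)/(-33 + 3*I*√2) = 274/(-33 + 3*I*√2) ≈ -8.168 - 1.0501*I)
O(-4, -3 - 1*4)² - U = (-7 - 3*(-3 - 1*4))² - (-3014/369 - 274*I*√2/369) = (-7 - 3*(-3 - 4))² + (3014/369 + 274*I*√2/369) = (-7 - 3*(-7))² + (3014/369 + 274*I*√2/369) = (-7 + 21)² + (3014/369 + 274*I*√2/369) = 14² + (3014/369 + 274*I*√2/369) = 196 + (3014/369 + 274*I*√2/369) = 75338/369 + 274*I*√2/369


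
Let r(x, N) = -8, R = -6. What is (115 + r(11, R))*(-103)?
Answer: -11021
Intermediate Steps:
(115 + r(11, R))*(-103) = (115 - 8)*(-103) = 107*(-103) = -11021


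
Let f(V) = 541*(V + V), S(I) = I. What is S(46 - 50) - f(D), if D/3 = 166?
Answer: -538840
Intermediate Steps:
D = 498 (D = 3*166 = 498)
f(V) = 1082*V (f(V) = 541*(2*V) = 1082*V)
S(46 - 50) - f(D) = (46 - 50) - 1082*498 = -4 - 1*538836 = -4 - 538836 = -538840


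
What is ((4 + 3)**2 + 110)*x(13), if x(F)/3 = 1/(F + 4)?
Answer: 477/17 ≈ 28.059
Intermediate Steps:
x(F) = 3/(4 + F) (x(F) = 3/(F + 4) = 3/(4 + F))
((4 + 3)**2 + 110)*x(13) = ((4 + 3)**2 + 110)*(3/(4 + 13)) = (7**2 + 110)*(3/17) = (49 + 110)*(3*(1/17)) = 159*(3/17) = 477/17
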